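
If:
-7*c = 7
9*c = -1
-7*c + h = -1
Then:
No Solution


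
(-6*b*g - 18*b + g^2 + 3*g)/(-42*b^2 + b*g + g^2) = (g + 3)/(7*b + g)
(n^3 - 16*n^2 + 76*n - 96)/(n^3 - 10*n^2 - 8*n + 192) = (n - 2)/(n + 4)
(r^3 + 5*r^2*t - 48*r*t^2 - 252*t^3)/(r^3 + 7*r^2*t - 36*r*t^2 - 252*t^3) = (r^2 - r*t - 42*t^2)/(r^2 + r*t - 42*t^2)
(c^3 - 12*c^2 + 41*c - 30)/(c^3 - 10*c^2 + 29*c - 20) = (c - 6)/(c - 4)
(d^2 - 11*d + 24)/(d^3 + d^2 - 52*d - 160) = (d - 3)/(d^2 + 9*d + 20)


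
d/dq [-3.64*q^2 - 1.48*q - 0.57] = -7.28*q - 1.48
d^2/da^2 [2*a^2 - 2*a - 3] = 4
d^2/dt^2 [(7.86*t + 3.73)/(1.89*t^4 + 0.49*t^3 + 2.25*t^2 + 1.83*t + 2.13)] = (336.920472*t^7 + 382.944996*t^6 + 315.501606*t^5 + 185.141334*t^4 - 449.95266*t^3 - 145.26522*t^2 - 157.222656*t - 72.044244)/(6.751269*t^12 + 5.250987*t^11 + 25.473042*t^10 + 32.230828*t^9 + 63.319347*t^8 + 67.288032*t^7 + 98.365527*t^6 + 91.008144*t^5 + 92.138499*t^4 + 65.41938*t^3 + 52.023546*t^2 + 24.907581*t + 9.663597)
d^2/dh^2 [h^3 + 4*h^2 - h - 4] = 6*h + 8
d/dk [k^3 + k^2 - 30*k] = 3*k^2 + 2*k - 30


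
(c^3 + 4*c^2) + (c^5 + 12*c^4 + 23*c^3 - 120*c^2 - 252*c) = c^5 + 12*c^4 + 24*c^3 - 116*c^2 - 252*c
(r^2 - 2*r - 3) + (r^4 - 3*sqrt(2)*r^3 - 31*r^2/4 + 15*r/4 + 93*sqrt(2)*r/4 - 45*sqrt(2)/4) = r^4 - 3*sqrt(2)*r^3 - 27*r^2/4 + 7*r/4 + 93*sqrt(2)*r/4 - 45*sqrt(2)/4 - 3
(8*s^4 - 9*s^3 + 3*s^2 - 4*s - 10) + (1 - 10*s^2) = 8*s^4 - 9*s^3 - 7*s^2 - 4*s - 9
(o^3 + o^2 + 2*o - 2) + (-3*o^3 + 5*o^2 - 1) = -2*o^3 + 6*o^2 + 2*o - 3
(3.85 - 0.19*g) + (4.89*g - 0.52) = 4.7*g + 3.33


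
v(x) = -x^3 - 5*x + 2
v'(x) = -3*x^2 - 5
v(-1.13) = 9.09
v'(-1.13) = -8.83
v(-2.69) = 34.92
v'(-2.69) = -26.71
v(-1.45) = 12.30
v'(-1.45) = -11.31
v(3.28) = -49.69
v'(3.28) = -37.28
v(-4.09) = 90.87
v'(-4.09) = -55.18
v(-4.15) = 94.22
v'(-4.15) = -56.67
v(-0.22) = 3.11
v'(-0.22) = -5.15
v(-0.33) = 3.69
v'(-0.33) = -5.33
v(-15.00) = 3452.00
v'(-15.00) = -680.00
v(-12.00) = 1790.00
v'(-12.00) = -437.00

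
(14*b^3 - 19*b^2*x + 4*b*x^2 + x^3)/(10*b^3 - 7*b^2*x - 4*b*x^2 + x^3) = (-14*b^2 + 5*b*x + x^2)/(-10*b^2 - 3*b*x + x^2)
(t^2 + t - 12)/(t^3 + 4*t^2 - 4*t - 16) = (t - 3)/(t^2 - 4)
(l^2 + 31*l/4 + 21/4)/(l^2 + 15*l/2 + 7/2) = (4*l + 3)/(2*(2*l + 1))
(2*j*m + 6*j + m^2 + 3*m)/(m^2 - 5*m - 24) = (2*j + m)/(m - 8)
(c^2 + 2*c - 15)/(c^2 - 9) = (c + 5)/(c + 3)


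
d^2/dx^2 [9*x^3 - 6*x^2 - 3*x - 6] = 54*x - 12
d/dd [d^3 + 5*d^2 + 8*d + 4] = 3*d^2 + 10*d + 8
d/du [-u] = -1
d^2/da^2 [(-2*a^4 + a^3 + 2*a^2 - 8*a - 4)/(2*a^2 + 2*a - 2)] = (-2*a^6 - 6*a^5 + 8*a^3 - 21*a^2 - 33*a - 14)/(a^6 + 3*a^5 - 5*a^3 + 3*a - 1)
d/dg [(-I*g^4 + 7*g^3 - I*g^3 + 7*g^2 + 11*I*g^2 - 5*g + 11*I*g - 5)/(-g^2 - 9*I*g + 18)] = (2*I*g^5 + g^4*(-34 + I) + g^3*(-18 - 198*I) + g^2*(472 - 106*I) + g*(242 + 396*I) - 90 + 153*I)/(g^4 + 18*I*g^3 - 117*g^2 - 324*I*g + 324)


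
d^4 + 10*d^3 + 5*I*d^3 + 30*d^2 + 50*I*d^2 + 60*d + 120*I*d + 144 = (d + 4)*(d + 6)*(d - I)*(d + 6*I)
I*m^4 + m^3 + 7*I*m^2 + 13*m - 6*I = (m - 2*I)*(m - I)*(m + 3*I)*(I*m + 1)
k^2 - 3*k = k*(k - 3)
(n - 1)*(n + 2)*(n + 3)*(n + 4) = n^4 + 8*n^3 + 17*n^2 - 2*n - 24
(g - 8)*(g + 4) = g^2 - 4*g - 32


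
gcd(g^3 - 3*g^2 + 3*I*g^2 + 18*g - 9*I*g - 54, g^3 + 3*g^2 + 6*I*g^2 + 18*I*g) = g + 6*I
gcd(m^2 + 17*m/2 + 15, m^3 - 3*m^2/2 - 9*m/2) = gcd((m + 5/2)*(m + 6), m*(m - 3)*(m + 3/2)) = 1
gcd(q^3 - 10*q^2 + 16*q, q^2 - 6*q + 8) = q - 2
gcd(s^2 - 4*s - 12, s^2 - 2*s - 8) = s + 2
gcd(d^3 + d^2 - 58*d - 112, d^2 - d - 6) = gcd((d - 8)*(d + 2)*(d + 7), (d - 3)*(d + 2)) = d + 2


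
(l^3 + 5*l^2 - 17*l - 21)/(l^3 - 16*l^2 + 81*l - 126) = (l^2 + 8*l + 7)/(l^2 - 13*l + 42)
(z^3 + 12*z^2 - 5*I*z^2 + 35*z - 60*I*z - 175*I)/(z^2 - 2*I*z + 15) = (z^2 + 12*z + 35)/(z + 3*I)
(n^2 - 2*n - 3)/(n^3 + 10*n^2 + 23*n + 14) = (n - 3)/(n^2 + 9*n + 14)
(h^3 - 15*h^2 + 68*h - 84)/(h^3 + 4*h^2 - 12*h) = (h^2 - 13*h + 42)/(h*(h + 6))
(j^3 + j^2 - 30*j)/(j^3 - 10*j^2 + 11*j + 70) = j*(j + 6)/(j^2 - 5*j - 14)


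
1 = 1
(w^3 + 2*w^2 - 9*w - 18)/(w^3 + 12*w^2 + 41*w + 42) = (w - 3)/(w + 7)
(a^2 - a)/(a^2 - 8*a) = (a - 1)/(a - 8)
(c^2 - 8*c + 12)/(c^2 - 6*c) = (c - 2)/c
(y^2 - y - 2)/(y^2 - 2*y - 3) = (y - 2)/(y - 3)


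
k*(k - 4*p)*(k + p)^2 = k^4 - 2*k^3*p - 7*k^2*p^2 - 4*k*p^3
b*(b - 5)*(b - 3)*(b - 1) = b^4 - 9*b^3 + 23*b^2 - 15*b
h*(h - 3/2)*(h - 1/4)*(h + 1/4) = h^4 - 3*h^3/2 - h^2/16 + 3*h/32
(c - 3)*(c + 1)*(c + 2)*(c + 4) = c^4 + 4*c^3 - 7*c^2 - 34*c - 24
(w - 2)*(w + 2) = w^2 - 4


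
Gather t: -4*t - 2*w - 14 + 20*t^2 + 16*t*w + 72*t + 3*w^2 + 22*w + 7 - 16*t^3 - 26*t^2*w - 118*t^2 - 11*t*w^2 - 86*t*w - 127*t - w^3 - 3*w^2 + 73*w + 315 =-16*t^3 + t^2*(-26*w - 98) + t*(-11*w^2 - 70*w - 59) - w^3 + 93*w + 308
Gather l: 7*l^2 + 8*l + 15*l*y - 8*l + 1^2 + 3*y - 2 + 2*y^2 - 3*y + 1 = 7*l^2 + 15*l*y + 2*y^2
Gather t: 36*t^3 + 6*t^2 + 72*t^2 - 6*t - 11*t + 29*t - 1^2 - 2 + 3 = 36*t^3 + 78*t^2 + 12*t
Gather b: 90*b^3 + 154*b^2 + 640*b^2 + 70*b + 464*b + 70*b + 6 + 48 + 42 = 90*b^3 + 794*b^2 + 604*b + 96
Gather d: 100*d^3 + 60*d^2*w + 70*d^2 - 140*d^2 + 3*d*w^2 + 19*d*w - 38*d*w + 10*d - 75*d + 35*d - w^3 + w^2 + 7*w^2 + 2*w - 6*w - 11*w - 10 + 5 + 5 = 100*d^3 + d^2*(60*w - 70) + d*(3*w^2 - 19*w - 30) - w^3 + 8*w^2 - 15*w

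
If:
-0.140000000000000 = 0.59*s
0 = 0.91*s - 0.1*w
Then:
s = -0.24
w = -2.16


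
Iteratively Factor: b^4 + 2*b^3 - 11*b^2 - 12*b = (b + 1)*(b^3 + b^2 - 12*b) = b*(b + 1)*(b^2 + b - 12) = b*(b - 3)*(b + 1)*(b + 4)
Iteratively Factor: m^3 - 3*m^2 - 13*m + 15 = (m - 5)*(m^2 + 2*m - 3) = (m - 5)*(m + 3)*(m - 1)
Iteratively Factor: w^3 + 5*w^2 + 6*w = (w)*(w^2 + 5*w + 6) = w*(w + 3)*(w + 2)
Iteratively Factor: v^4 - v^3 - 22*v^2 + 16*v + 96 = (v - 4)*(v^3 + 3*v^2 - 10*v - 24) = (v - 4)*(v + 2)*(v^2 + v - 12) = (v - 4)*(v - 3)*(v + 2)*(v + 4)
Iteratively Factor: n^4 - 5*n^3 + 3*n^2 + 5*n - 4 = (n - 4)*(n^3 - n^2 - n + 1) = (n - 4)*(n - 1)*(n^2 - 1) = (n - 4)*(n - 1)^2*(n + 1)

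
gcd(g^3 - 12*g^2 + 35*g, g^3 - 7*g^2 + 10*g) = g^2 - 5*g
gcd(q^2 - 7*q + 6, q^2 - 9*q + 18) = q - 6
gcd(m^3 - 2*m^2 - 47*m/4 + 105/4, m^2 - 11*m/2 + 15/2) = m^2 - 11*m/2 + 15/2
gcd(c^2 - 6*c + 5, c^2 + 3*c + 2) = 1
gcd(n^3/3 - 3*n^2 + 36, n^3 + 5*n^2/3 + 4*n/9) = 1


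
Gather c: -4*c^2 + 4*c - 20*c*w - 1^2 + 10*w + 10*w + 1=-4*c^2 + c*(4 - 20*w) + 20*w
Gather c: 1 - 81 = -80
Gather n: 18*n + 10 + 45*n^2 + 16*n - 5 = 45*n^2 + 34*n + 5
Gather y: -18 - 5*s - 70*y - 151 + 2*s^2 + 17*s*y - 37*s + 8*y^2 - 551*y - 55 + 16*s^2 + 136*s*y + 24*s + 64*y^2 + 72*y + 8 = 18*s^2 - 18*s + 72*y^2 + y*(153*s - 549) - 216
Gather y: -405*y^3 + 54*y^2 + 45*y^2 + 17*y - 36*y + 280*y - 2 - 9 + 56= -405*y^3 + 99*y^2 + 261*y + 45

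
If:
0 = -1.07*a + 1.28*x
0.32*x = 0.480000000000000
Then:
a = 1.79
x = 1.50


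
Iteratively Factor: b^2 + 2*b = (b + 2)*(b)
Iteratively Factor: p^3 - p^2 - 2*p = (p)*(p^2 - p - 2) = p*(p - 2)*(p + 1)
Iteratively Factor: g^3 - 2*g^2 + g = (g)*(g^2 - 2*g + 1) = g*(g - 1)*(g - 1)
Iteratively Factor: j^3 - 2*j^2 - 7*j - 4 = (j + 1)*(j^2 - 3*j - 4) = (j - 4)*(j + 1)*(j + 1)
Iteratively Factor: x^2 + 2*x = (x)*(x + 2)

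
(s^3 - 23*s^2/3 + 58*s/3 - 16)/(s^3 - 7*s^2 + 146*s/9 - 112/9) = 3*(s - 3)/(3*s - 7)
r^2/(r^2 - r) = r/(r - 1)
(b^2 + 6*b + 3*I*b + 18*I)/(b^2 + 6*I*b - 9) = (b + 6)/(b + 3*I)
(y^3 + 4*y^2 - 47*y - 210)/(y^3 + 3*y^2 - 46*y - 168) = (y + 5)/(y + 4)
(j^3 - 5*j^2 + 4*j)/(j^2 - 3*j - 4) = j*(j - 1)/(j + 1)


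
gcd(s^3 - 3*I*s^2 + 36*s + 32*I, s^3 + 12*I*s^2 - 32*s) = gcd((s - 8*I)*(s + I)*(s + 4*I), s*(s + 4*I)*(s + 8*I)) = s + 4*I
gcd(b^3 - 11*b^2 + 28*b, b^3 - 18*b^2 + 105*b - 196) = b^2 - 11*b + 28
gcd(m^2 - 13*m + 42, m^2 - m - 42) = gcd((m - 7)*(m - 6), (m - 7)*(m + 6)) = m - 7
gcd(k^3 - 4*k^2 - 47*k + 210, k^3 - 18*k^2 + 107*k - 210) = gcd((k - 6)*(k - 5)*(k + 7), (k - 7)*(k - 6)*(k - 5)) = k^2 - 11*k + 30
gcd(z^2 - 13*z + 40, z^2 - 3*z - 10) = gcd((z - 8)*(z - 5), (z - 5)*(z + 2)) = z - 5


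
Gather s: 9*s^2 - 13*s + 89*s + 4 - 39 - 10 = 9*s^2 + 76*s - 45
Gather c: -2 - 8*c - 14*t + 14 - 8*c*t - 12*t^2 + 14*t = c*(-8*t - 8) - 12*t^2 + 12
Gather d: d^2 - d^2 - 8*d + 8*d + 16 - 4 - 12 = 0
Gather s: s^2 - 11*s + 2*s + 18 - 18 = s^2 - 9*s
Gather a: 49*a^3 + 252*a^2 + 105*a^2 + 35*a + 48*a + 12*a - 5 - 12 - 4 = 49*a^3 + 357*a^2 + 95*a - 21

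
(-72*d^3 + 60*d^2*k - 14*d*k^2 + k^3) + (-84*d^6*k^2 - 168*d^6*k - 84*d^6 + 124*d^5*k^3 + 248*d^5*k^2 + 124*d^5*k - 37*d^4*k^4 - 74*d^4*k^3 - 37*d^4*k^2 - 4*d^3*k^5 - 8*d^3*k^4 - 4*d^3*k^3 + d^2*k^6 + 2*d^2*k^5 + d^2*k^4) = -84*d^6*k^2 - 168*d^6*k - 84*d^6 + 124*d^5*k^3 + 248*d^5*k^2 + 124*d^5*k - 37*d^4*k^4 - 74*d^4*k^3 - 37*d^4*k^2 - 4*d^3*k^5 - 8*d^3*k^4 - 4*d^3*k^3 - 72*d^3 + d^2*k^6 + 2*d^2*k^5 + d^2*k^4 + 60*d^2*k - 14*d*k^2 + k^3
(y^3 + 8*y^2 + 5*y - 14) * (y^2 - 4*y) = y^5 + 4*y^4 - 27*y^3 - 34*y^2 + 56*y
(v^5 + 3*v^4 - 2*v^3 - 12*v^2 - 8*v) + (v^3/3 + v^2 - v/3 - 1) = v^5 + 3*v^4 - 5*v^3/3 - 11*v^2 - 25*v/3 - 1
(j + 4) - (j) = 4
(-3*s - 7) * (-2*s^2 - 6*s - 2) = 6*s^3 + 32*s^2 + 48*s + 14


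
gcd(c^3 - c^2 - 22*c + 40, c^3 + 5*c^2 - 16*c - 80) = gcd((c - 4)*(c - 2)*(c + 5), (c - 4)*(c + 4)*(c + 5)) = c^2 + c - 20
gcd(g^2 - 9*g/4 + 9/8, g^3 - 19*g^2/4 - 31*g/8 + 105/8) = g - 3/2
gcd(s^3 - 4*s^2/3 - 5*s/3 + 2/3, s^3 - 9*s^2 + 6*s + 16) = s^2 - s - 2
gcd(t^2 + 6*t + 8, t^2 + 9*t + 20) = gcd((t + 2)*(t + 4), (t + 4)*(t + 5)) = t + 4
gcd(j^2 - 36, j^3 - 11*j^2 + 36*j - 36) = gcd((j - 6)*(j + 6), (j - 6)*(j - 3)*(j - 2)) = j - 6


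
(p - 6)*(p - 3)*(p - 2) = p^3 - 11*p^2 + 36*p - 36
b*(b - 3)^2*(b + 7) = b^4 + b^3 - 33*b^2 + 63*b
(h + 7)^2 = h^2 + 14*h + 49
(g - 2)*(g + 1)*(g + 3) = g^3 + 2*g^2 - 5*g - 6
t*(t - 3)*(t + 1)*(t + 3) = t^4 + t^3 - 9*t^2 - 9*t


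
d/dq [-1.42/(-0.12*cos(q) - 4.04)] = 0.1704*sin(q)/(0.12*cos(q) + 4.04)^2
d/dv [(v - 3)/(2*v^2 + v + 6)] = (2*v^2 + v - (v - 3)*(4*v + 1) + 6)/(2*v^2 + v + 6)^2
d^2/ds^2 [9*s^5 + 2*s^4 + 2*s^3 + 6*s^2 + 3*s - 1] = 180*s^3 + 24*s^2 + 12*s + 12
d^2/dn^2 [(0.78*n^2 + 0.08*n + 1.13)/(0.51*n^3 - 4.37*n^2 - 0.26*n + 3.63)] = (0.405756*n^6 + 0.124847999999993*n^5 + 3.07774800000001*n^4 - 59.206844*n^3 + 201.040014*n^2 + 2.76591*n + 56.710354)/(0.132651*n^9 - 3.409911*n^8 + 29.015379*n^7 - 77.144192*n^6 - 63.33324*n^5 + 204.190977*n^4 + 44.889517*n^3 - 172.012995*n^2 - 10.277982*n + 47.832147)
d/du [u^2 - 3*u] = 2*u - 3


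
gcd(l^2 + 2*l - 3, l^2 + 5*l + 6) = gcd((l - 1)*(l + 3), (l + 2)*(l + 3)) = l + 3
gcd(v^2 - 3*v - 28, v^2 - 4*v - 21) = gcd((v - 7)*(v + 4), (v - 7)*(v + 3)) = v - 7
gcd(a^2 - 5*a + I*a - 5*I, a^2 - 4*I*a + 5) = a + I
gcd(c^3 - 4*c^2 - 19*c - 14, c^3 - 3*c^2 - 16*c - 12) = c^2 + 3*c + 2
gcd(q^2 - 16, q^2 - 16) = q^2 - 16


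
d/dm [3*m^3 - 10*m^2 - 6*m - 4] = 9*m^2 - 20*m - 6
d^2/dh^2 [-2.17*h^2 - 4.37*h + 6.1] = -4.34000000000000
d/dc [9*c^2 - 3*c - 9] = 18*c - 3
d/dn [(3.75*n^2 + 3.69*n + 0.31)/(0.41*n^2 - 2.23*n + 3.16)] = (-9.8754*n^2 + 23.4458*n + 12.3517)/(0.1681*n^4 - 1.8286*n^3 + 7.5641*n^2 - 14.0936*n + 9.9856)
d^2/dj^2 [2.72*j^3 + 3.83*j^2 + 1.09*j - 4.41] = 16.32*j + 7.66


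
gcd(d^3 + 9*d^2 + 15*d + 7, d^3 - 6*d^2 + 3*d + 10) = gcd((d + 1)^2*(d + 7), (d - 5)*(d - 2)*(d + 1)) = d + 1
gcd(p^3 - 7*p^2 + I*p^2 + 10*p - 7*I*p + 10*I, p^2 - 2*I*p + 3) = p + I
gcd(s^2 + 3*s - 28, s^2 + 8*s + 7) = s + 7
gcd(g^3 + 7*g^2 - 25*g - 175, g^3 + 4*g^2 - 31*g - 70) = g^2 + 2*g - 35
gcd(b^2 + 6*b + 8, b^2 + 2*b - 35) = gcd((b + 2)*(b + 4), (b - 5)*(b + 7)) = 1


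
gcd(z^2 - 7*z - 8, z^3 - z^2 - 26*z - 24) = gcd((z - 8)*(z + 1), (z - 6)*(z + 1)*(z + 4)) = z + 1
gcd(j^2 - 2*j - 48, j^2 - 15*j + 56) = j - 8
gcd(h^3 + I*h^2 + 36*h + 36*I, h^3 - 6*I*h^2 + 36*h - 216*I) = h^2 + 36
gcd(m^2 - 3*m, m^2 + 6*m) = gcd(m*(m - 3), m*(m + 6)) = m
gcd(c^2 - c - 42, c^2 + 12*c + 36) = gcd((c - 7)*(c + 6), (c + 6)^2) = c + 6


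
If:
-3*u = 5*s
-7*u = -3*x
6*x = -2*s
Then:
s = 0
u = 0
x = 0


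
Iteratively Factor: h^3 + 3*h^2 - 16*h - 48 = (h - 4)*(h^2 + 7*h + 12) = (h - 4)*(h + 4)*(h + 3)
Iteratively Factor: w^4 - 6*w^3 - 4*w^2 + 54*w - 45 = (w - 3)*(w^3 - 3*w^2 - 13*w + 15) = (w - 3)*(w + 3)*(w^2 - 6*w + 5) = (w - 3)*(w - 1)*(w + 3)*(w - 5)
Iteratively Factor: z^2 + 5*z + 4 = (z + 4)*(z + 1)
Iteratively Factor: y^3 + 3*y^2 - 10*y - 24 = (y + 4)*(y^2 - y - 6) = (y - 3)*(y + 4)*(y + 2)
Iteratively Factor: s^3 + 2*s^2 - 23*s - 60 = (s - 5)*(s^2 + 7*s + 12) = (s - 5)*(s + 3)*(s + 4)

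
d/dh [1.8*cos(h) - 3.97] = -1.8*sin(h)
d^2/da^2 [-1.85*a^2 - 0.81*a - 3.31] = -3.70000000000000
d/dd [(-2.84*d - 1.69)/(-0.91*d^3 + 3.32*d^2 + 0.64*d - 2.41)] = (-5.1688*d^3 + 4.8151*d^2 + 11.2216*d + 7.926)/(0.8281*d^6 - 6.0424*d^5 + 9.8576*d^4 + 8.6358*d^3 - 15.5928*d^2 - 3.0848*d + 5.8081)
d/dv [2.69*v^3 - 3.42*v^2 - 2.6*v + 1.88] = 8.07*v^2 - 6.84*v - 2.6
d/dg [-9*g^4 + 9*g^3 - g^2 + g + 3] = -36*g^3 + 27*g^2 - 2*g + 1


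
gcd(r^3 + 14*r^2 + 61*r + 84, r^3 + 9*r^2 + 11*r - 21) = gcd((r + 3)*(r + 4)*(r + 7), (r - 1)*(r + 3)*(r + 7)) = r^2 + 10*r + 21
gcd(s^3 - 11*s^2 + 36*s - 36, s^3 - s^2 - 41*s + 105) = s - 3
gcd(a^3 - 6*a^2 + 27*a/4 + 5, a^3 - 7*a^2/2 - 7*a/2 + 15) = a - 5/2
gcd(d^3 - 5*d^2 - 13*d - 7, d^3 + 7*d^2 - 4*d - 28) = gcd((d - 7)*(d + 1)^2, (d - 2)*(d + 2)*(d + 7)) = 1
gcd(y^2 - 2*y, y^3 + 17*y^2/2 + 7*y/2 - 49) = y - 2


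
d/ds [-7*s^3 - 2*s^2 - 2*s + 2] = -21*s^2 - 4*s - 2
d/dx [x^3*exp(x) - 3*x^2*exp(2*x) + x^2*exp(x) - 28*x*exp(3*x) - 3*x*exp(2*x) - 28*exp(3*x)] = (x^3 - 6*x^2*exp(x) + 4*x^2 - 84*x*exp(2*x) - 12*x*exp(x) + 2*x - 112*exp(2*x) - 3*exp(x))*exp(x)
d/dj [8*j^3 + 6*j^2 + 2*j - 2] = 24*j^2 + 12*j + 2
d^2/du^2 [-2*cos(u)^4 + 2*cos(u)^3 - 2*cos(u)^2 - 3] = 32*sin(u)^4 - 48*sin(u)^2 - 3*cos(u)/2 - 9*cos(3*u)/2 + 12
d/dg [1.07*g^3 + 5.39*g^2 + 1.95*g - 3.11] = 3.21*g^2 + 10.78*g + 1.95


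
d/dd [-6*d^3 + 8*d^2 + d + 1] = -18*d^2 + 16*d + 1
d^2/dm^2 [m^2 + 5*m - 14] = 2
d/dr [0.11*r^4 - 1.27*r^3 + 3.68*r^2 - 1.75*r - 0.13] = 0.44*r^3 - 3.81*r^2 + 7.36*r - 1.75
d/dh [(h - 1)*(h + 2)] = 2*h + 1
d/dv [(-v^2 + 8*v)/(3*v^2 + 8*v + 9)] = 2*(-16*v^2 - 9*v + 36)/(9*v^4 + 48*v^3 + 118*v^2 + 144*v + 81)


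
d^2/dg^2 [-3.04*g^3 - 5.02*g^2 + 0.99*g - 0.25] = -18.24*g - 10.04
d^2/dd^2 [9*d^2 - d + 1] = 18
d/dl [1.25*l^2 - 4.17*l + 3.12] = 2.5*l - 4.17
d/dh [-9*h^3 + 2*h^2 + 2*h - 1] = -27*h^2 + 4*h + 2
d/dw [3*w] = 3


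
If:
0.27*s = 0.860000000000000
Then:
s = 3.19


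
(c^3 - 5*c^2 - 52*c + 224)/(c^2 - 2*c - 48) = (c^2 + 3*c - 28)/(c + 6)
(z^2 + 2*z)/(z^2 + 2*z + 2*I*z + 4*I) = z/(z + 2*I)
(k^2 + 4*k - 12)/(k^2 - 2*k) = (k + 6)/k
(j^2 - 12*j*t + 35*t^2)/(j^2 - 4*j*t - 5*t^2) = (j - 7*t)/(j + t)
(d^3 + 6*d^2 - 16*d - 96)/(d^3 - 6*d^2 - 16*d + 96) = (d + 6)/(d - 6)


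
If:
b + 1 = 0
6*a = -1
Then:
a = -1/6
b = -1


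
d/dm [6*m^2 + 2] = 12*m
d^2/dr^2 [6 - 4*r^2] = -8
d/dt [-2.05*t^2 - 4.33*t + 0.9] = -4.1*t - 4.33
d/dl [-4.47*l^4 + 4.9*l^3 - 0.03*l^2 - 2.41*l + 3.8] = -17.88*l^3 + 14.7*l^2 - 0.06*l - 2.41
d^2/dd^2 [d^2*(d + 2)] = 6*d + 4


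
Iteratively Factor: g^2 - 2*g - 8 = (g + 2)*(g - 4)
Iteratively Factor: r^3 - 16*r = (r)*(r^2 - 16) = r*(r - 4)*(r + 4)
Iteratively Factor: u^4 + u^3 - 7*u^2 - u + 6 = (u + 3)*(u^3 - 2*u^2 - u + 2) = (u - 2)*(u + 3)*(u^2 - 1) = (u - 2)*(u + 1)*(u + 3)*(u - 1)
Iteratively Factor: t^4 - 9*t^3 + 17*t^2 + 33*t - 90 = (t - 3)*(t^3 - 6*t^2 - t + 30) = (t - 5)*(t - 3)*(t^2 - t - 6) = (t - 5)*(t - 3)*(t + 2)*(t - 3)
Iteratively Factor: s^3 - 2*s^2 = (s)*(s^2 - 2*s) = s^2*(s - 2)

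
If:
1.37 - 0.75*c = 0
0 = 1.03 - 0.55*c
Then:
No Solution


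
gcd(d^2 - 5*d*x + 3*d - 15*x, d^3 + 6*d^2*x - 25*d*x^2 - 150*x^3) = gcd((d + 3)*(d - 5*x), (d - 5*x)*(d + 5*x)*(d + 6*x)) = -d + 5*x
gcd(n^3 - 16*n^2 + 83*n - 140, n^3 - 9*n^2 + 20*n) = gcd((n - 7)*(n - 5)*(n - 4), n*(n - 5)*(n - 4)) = n^2 - 9*n + 20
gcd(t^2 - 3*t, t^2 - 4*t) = t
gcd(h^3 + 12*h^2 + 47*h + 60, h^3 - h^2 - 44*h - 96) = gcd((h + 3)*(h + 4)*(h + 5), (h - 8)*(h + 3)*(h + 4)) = h^2 + 7*h + 12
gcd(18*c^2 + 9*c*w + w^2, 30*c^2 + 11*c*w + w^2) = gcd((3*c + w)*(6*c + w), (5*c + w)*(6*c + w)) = 6*c + w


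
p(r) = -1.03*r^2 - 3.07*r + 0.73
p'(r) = -2.06*r - 3.07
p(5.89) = -53.09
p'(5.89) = -15.20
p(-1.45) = 3.02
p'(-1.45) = -0.08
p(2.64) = -14.55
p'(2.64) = -8.51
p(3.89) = -26.80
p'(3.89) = -11.08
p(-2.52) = 1.93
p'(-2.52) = 2.12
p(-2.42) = 2.13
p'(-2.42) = 1.92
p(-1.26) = 2.96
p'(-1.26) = -0.47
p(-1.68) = 2.98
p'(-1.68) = 0.39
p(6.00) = -54.77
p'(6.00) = -15.43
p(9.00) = -110.33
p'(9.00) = -21.61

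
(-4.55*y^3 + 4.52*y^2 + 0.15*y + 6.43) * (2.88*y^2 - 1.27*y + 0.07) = -13.104*y^5 + 18.7961*y^4 - 5.6269*y^3 + 18.6443*y^2 - 8.1556*y + 0.4501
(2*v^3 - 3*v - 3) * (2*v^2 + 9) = 4*v^5 + 12*v^3 - 6*v^2 - 27*v - 27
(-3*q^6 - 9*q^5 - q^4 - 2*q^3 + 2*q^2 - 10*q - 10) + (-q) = -3*q^6 - 9*q^5 - q^4 - 2*q^3 + 2*q^2 - 11*q - 10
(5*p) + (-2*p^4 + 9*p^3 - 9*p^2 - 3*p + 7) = -2*p^4 + 9*p^3 - 9*p^2 + 2*p + 7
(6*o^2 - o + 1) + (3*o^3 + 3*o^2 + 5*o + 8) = 3*o^3 + 9*o^2 + 4*o + 9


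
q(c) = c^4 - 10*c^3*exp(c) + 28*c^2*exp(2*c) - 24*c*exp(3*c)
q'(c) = -10*c^3*exp(c) + 4*c^3 + 56*c^2*exp(2*c) - 30*c^2*exp(c) - 72*c*exp(3*c) + 56*c*exp(2*c) - 24*exp(3*c)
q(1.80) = -6586.88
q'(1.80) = -24596.05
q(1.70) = -4527.98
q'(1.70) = -17034.71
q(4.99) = -365056144.52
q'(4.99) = -1180071725.96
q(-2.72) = 68.91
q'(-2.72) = -80.67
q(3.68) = -4927449.49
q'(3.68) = -16527010.04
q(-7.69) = 3499.16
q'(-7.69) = -1817.76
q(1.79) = -6345.37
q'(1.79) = -23711.79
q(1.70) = -4527.98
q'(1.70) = -17034.71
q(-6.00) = 1301.36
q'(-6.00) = -861.31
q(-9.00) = 6561.90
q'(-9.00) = -2915.40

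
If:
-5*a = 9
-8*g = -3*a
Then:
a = -9/5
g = -27/40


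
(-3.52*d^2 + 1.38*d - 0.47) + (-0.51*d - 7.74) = -3.52*d^2 + 0.87*d - 8.21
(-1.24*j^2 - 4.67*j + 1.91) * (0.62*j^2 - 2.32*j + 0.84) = -0.7688*j^4 - 0.0186000000000002*j^3 + 10.977*j^2 - 8.354*j + 1.6044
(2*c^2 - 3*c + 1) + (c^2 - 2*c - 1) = 3*c^2 - 5*c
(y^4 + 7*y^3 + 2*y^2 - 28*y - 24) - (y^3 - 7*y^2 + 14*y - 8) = y^4 + 6*y^3 + 9*y^2 - 42*y - 16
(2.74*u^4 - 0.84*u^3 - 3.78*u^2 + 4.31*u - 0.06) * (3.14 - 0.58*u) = -1.5892*u^5 + 9.0908*u^4 - 0.4452*u^3 - 14.369*u^2 + 13.5682*u - 0.1884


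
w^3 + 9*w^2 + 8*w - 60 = (w - 2)*(w + 5)*(w + 6)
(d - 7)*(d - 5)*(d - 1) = d^3 - 13*d^2 + 47*d - 35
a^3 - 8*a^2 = a^2*(a - 8)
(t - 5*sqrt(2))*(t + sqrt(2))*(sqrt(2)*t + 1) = sqrt(2)*t^3 - 7*t^2 - 14*sqrt(2)*t - 10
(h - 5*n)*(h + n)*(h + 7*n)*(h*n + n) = h^4*n + 3*h^3*n^2 + h^3*n - 33*h^2*n^3 + 3*h^2*n^2 - 35*h*n^4 - 33*h*n^3 - 35*n^4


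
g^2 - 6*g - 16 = (g - 8)*(g + 2)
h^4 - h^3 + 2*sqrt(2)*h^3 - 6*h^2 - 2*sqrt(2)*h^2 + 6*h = h*(h - 1)*(h - sqrt(2))*(h + 3*sqrt(2))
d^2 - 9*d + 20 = (d - 5)*(d - 4)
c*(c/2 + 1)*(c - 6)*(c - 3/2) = c^4/2 - 11*c^3/4 - 3*c^2 + 9*c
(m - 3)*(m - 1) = m^2 - 4*m + 3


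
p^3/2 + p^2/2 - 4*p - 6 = (p/2 + 1)*(p - 3)*(p + 2)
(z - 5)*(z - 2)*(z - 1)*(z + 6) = z^4 - 2*z^3 - 31*z^2 + 92*z - 60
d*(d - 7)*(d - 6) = d^3 - 13*d^2 + 42*d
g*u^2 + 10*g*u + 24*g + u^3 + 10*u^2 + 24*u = (g + u)*(u + 4)*(u + 6)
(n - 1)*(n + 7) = n^2 + 6*n - 7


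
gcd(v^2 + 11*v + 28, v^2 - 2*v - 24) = v + 4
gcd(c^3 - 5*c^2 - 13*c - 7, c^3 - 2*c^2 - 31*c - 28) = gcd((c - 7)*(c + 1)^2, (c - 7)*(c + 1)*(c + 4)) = c^2 - 6*c - 7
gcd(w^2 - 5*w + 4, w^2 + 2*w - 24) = w - 4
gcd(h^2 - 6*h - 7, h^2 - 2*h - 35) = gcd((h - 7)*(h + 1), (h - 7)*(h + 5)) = h - 7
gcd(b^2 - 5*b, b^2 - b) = b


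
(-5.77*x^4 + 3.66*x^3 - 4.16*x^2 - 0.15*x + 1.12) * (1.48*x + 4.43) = -8.5396*x^5 - 20.1443*x^4 + 10.057*x^3 - 18.6508*x^2 + 0.9931*x + 4.9616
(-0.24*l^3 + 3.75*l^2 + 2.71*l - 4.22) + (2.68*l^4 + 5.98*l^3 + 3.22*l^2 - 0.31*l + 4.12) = 2.68*l^4 + 5.74*l^3 + 6.97*l^2 + 2.4*l - 0.0999999999999996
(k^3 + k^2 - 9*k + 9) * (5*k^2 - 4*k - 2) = 5*k^5 + k^4 - 51*k^3 + 79*k^2 - 18*k - 18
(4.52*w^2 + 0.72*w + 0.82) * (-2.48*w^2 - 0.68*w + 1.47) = -11.2096*w^4 - 4.8592*w^3 + 4.1212*w^2 + 0.5008*w + 1.2054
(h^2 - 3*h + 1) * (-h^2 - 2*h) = -h^4 + h^3 + 5*h^2 - 2*h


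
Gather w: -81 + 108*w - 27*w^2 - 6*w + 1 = -27*w^2 + 102*w - 80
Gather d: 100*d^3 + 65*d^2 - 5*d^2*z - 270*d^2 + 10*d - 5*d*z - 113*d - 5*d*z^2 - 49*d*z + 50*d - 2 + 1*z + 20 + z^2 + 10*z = 100*d^3 + d^2*(-5*z - 205) + d*(-5*z^2 - 54*z - 53) + z^2 + 11*z + 18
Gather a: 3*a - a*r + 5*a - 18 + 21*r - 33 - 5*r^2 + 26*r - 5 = a*(8 - r) - 5*r^2 + 47*r - 56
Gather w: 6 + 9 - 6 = 9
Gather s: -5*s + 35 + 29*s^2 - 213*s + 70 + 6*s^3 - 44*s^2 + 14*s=6*s^3 - 15*s^2 - 204*s + 105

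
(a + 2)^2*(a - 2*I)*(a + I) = a^4 + 4*a^3 - I*a^3 + 6*a^2 - 4*I*a^2 + 8*a - 4*I*a + 8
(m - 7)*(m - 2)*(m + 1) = m^3 - 8*m^2 + 5*m + 14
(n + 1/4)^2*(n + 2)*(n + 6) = n^4 + 17*n^3/2 + 257*n^2/16 + 13*n/2 + 3/4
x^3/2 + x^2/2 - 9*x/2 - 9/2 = (x/2 + 1/2)*(x - 3)*(x + 3)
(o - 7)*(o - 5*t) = o^2 - 5*o*t - 7*o + 35*t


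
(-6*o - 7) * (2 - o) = 6*o^2 - 5*o - 14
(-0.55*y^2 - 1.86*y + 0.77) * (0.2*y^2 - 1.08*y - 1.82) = -0.11*y^4 + 0.222*y^3 + 3.1638*y^2 + 2.5536*y - 1.4014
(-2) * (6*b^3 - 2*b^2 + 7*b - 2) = -12*b^3 + 4*b^2 - 14*b + 4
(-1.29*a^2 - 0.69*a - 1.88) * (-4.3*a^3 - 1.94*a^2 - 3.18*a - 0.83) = 5.547*a^5 + 5.4696*a^4 + 13.5248*a^3 + 6.9121*a^2 + 6.5511*a + 1.5604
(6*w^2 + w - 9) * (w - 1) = 6*w^3 - 5*w^2 - 10*w + 9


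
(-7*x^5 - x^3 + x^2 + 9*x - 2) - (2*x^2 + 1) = -7*x^5 - x^3 - x^2 + 9*x - 3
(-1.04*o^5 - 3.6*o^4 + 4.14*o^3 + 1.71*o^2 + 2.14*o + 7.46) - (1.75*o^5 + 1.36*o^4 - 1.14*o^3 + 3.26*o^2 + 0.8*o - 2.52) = -2.79*o^5 - 4.96*o^4 + 5.28*o^3 - 1.55*o^2 + 1.34*o + 9.98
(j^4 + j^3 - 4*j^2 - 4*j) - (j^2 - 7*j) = j^4 + j^3 - 5*j^2 + 3*j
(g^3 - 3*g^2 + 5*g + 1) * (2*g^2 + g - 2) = 2*g^5 - 5*g^4 + 5*g^3 + 13*g^2 - 9*g - 2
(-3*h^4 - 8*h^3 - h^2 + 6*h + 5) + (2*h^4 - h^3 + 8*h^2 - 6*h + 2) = -h^4 - 9*h^3 + 7*h^2 + 7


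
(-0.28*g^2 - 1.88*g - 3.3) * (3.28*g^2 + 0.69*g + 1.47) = -0.9184*g^4 - 6.3596*g^3 - 12.5328*g^2 - 5.0406*g - 4.851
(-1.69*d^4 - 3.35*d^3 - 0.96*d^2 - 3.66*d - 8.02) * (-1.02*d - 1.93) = 1.7238*d^5 + 6.6787*d^4 + 7.4447*d^3 + 5.586*d^2 + 15.2442*d + 15.4786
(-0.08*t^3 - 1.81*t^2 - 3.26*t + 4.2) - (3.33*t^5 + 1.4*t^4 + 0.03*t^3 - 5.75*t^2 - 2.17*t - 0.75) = -3.33*t^5 - 1.4*t^4 - 0.11*t^3 + 3.94*t^2 - 1.09*t + 4.95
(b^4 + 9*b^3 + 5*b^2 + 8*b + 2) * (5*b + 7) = 5*b^5 + 52*b^4 + 88*b^3 + 75*b^2 + 66*b + 14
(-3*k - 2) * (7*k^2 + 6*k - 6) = -21*k^3 - 32*k^2 + 6*k + 12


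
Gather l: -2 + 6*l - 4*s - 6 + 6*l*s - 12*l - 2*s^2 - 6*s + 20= l*(6*s - 6) - 2*s^2 - 10*s + 12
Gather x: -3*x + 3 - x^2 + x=-x^2 - 2*x + 3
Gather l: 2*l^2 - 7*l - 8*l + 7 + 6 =2*l^2 - 15*l + 13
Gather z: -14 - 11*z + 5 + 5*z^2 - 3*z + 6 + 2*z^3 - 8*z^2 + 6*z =2*z^3 - 3*z^2 - 8*z - 3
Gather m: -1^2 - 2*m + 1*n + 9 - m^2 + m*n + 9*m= -m^2 + m*(n + 7) + n + 8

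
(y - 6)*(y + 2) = y^2 - 4*y - 12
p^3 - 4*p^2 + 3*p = p*(p - 3)*(p - 1)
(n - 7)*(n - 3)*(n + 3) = n^3 - 7*n^2 - 9*n + 63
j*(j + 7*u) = j^2 + 7*j*u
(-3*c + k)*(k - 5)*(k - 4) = -3*c*k^2 + 27*c*k - 60*c + k^3 - 9*k^2 + 20*k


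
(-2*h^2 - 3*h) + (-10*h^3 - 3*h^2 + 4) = -10*h^3 - 5*h^2 - 3*h + 4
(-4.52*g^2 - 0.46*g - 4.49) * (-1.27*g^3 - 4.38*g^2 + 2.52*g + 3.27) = 5.7404*g^5 + 20.3818*g^4 - 3.6733*g^3 + 3.7266*g^2 - 12.819*g - 14.6823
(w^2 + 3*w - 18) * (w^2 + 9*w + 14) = w^4 + 12*w^3 + 23*w^2 - 120*w - 252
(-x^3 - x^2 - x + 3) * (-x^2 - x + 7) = x^5 + 2*x^4 - 5*x^3 - 9*x^2 - 10*x + 21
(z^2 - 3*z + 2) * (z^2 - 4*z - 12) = z^4 - 7*z^3 + 2*z^2 + 28*z - 24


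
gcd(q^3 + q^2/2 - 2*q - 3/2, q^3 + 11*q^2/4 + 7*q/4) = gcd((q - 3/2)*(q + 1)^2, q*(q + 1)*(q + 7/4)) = q + 1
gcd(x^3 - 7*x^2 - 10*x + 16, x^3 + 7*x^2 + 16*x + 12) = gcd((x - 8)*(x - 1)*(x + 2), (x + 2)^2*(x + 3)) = x + 2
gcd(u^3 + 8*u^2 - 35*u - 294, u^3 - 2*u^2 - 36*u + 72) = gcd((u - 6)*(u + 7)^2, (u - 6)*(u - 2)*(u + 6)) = u - 6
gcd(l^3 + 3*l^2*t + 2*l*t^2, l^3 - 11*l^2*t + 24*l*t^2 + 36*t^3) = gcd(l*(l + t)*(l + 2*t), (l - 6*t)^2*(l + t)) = l + t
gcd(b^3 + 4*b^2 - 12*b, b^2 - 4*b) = b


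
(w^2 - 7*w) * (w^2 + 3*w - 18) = w^4 - 4*w^3 - 39*w^2 + 126*w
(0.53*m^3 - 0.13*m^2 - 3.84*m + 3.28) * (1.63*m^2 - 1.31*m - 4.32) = 0.8639*m^5 - 0.9062*m^4 - 8.3785*m^3 + 10.9384*m^2 + 12.292*m - 14.1696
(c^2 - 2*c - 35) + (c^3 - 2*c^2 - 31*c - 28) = c^3 - c^2 - 33*c - 63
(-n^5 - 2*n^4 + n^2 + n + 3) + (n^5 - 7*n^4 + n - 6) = -9*n^4 + n^2 + 2*n - 3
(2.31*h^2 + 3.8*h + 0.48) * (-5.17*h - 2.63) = -11.9427*h^3 - 25.7213*h^2 - 12.4756*h - 1.2624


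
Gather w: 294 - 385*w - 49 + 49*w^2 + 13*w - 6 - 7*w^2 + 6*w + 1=42*w^2 - 366*w + 240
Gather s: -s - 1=-s - 1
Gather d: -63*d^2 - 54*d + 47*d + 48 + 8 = -63*d^2 - 7*d + 56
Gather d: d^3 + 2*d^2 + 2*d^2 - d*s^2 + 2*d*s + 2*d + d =d^3 + 4*d^2 + d*(-s^2 + 2*s + 3)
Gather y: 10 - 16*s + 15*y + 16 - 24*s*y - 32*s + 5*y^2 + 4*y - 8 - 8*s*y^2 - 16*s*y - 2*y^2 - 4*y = -48*s + y^2*(3 - 8*s) + y*(15 - 40*s) + 18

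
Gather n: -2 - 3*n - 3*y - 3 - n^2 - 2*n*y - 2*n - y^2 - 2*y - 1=-n^2 + n*(-2*y - 5) - y^2 - 5*y - 6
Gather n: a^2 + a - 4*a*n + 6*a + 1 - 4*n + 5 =a^2 + 7*a + n*(-4*a - 4) + 6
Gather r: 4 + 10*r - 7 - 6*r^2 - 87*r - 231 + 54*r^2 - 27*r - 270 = 48*r^2 - 104*r - 504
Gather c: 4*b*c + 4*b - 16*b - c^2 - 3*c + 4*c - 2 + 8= -12*b - c^2 + c*(4*b + 1) + 6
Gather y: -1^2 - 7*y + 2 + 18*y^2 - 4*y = 18*y^2 - 11*y + 1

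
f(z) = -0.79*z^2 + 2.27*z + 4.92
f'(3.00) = -2.47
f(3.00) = 4.62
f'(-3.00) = 7.01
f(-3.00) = -9.00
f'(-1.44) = 4.55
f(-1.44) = 0.01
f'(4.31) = -4.54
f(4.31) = 0.03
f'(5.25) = -6.02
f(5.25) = -4.94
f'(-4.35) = 9.14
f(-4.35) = -19.90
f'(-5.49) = 10.94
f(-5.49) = -31.35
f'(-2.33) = 5.95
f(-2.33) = -4.66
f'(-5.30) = 10.64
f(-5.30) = -29.30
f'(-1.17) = 4.12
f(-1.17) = 1.18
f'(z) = 2.27 - 1.58*z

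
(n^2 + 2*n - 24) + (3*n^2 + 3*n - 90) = 4*n^2 + 5*n - 114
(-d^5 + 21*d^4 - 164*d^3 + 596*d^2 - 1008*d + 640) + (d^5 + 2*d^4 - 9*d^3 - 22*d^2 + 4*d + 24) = 23*d^4 - 173*d^3 + 574*d^2 - 1004*d + 664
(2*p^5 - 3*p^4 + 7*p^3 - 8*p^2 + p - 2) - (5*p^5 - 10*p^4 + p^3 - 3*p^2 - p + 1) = -3*p^5 + 7*p^4 + 6*p^3 - 5*p^2 + 2*p - 3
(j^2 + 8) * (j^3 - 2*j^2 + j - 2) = j^5 - 2*j^4 + 9*j^3 - 18*j^2 + 8*j - 16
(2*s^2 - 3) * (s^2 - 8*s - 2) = 2*s^4 - 16*s^3 - 7*s^2 + 24*s + 6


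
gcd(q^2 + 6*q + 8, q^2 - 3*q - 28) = q + 4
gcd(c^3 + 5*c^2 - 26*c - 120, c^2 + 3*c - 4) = c + 4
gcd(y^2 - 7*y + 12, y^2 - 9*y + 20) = y - 4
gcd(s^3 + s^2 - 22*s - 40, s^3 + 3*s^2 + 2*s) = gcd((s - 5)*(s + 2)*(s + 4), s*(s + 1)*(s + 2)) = s + 2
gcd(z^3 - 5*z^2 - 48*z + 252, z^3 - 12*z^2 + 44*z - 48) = z - 6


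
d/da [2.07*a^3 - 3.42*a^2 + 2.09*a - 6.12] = 6.21*a^2 - 6.84*a + 2.09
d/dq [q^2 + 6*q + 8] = 2*q + 6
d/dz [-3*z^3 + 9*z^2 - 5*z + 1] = -9*z^2 + 18*z - 5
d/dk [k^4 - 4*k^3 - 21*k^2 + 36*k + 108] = 4*k^3 - 12*k^2 - 42*k + 36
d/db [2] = 0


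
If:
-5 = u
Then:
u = -5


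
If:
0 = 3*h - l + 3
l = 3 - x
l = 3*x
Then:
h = -1/4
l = 9/4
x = 3/4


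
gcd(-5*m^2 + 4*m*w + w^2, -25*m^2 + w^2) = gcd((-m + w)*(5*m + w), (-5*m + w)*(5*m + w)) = 5*m + w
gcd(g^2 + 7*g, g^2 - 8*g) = g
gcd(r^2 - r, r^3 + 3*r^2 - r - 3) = r - 1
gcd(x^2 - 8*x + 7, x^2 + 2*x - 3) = x - 1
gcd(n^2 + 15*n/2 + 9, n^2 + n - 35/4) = 1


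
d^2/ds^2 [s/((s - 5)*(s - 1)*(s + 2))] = 2*(3*s^5 - 12*s^4 + 23*s^3 - 60*s^2 + 120*s + 70)/(s^9 - 12*s^8 + 27*s^7 + 134*s^6 - 429*s^5 - 528*s^4 + 1637*s^3 + 270*s^2 - 2100*s + 1000)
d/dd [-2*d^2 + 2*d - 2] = 2 - 4*d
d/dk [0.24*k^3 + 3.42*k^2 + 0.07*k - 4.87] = 0.72*k^2 + 6.84*k + 0.07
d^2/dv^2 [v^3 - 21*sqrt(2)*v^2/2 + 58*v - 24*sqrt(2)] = 6*v - 21*sqrt(2)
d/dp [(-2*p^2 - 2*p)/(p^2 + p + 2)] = 4*(-2*p - 1)/(p^4 + 2*p^3 + 5*p^2 + 4*p + 4)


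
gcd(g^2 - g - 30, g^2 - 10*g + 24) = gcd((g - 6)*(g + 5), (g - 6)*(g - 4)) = g - 6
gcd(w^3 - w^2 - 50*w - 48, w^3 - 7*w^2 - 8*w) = w^2 - 7*w - 8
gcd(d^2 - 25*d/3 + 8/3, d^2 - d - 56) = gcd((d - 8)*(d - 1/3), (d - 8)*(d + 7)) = d - 8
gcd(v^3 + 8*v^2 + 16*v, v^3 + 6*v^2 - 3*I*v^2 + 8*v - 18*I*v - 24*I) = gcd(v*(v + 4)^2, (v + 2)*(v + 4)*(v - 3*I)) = v + 4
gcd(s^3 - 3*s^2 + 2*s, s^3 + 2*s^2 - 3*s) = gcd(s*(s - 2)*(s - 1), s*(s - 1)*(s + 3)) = s^2 - s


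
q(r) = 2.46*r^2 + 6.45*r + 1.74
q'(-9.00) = -37.83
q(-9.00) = 142.95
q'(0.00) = 6.45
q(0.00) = 1.74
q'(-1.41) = -0.49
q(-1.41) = -2.46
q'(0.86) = 10.68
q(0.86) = 9.11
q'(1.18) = 12.26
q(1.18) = 12.78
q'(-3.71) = -11.80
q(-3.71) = 11.67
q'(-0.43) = 4.33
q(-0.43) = -0.58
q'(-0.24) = 5.27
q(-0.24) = 0.33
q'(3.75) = 24.90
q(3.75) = 60.52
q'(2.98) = 21.11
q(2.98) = 42.81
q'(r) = 4.92*r + 6.45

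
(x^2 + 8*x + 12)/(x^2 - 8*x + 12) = (x^2 + 8*x + 12)/(x^2 - 8*x + 12)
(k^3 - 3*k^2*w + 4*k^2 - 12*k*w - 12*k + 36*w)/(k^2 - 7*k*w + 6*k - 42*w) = (-k^2 + 3*k*w + 2*k - 6*w)/(-k + 7*w)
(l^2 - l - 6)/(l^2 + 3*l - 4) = (l^2 - l - 6)/(l^2 + 3*l - 4)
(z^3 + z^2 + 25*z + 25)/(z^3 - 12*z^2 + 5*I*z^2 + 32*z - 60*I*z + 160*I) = (z^2 + z*(1 - 5*I) - 5*I)/(z^2 - 12*z + 32)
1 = 1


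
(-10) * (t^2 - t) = -10*t^2 + 10*t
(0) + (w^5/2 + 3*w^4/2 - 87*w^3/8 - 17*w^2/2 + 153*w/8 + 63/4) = w^5/2 + 3*w^4/2 - 87*w^3/8 - 17*w^2/2 + 153*w/8 + 63/4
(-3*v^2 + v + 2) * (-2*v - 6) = 6*v^3 + 16*v^2 - 10*v - 12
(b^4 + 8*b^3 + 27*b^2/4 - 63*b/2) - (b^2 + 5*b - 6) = b^4 + 8*b^3 + 23*b^2/4 - 73*b/2 + 6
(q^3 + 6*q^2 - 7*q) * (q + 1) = q^4 + 7*q^3 - q^2 - 7*q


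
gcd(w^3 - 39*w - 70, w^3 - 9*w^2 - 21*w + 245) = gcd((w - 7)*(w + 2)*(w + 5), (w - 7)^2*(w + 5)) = w^2 - 2*w - 35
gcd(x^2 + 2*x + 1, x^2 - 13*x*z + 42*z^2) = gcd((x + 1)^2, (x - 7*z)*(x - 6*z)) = 1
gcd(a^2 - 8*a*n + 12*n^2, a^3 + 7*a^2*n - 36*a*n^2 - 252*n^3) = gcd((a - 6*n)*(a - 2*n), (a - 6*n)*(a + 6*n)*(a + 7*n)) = a - 6*n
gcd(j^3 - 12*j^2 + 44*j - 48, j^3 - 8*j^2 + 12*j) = j^2 - 8*j + 12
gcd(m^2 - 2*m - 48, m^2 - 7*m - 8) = m - 8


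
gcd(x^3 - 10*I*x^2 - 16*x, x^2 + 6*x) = x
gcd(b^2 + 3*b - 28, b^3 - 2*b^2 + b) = 1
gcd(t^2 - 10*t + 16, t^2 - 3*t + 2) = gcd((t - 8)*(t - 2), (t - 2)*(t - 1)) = t - 2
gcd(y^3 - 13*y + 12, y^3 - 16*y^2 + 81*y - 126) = y - 3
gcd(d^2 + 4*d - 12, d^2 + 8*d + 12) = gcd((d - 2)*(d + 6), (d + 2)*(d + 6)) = d + 6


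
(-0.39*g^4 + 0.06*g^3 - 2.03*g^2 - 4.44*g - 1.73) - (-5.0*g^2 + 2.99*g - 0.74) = -0.39*g^4 + 0.06*g^3 + 2.97*g^2 - 7.43*g - 0.99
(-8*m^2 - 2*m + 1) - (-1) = -8*m^2 - 2*m + 2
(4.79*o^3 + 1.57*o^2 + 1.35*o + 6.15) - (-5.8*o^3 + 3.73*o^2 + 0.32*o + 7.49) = 10.59*o^3 - 2.16*o^2 + 1.03*o - 1.34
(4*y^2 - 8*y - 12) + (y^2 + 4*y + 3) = 5*y^2 - 4*y - 9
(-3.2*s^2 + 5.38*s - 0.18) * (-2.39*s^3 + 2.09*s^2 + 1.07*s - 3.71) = 7.648*s^5 - 19.5462*s^4 + 8.2504*s^3 + 17.2524*s^2 - 20.1524*s + 0.6678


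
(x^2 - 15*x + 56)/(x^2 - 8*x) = (x - 7)/x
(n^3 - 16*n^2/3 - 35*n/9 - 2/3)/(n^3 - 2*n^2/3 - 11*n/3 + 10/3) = (9*n^3 - 48*n^2 - 35*n - 6)/(3*(3*n^3 - 2*n^2 - 11*n + 10))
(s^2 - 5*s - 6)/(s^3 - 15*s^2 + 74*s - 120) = (s + 1)/(s^2 - 9*s + 20)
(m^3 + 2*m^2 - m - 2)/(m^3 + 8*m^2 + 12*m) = (m^2 - 1)/(m*(m + 6))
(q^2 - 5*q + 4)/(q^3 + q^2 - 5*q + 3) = (q - 4)/(q^2 + 2*q - 3)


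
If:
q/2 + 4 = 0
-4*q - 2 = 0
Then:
No Solution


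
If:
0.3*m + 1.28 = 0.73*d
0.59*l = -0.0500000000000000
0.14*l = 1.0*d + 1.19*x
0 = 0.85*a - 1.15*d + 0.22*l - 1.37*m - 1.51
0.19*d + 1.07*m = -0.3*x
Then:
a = 4.40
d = 1.80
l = -0.08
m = 0.11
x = -1.52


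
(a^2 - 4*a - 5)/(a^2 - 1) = (a - 5)/(a - 1)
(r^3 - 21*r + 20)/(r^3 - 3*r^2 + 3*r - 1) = (r^2 + r - 20)/(r^2 - 2*r + 1)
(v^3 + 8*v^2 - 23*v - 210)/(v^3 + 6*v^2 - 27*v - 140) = (v + 6)/(v + 4)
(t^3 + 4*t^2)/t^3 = (t + 4)/t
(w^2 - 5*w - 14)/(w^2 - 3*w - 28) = (w + 2)/(w + 4)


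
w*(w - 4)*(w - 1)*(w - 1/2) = w^4 - 11*w^3/2 + 13*w^2/2 - 2*w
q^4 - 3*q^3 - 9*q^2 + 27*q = q*(q - 3)^2*(q + 3)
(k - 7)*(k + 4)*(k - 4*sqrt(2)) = k^3 - 4*sqrt(2)*k^2 - 3*k^2 - 28*k + 12*sqrt(2)*k + 112*sqrt(2)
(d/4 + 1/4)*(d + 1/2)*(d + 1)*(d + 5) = d^4/4 + 15*d^3/8 + 29*d^2/8 + 21*d/8 + 5/8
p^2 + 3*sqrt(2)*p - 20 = (p - 2*sqrt(2))*(p + 5*sqrt(2))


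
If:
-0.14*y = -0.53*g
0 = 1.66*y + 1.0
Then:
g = -0.16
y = -0.60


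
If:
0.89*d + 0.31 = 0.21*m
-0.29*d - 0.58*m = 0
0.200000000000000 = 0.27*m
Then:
No Solution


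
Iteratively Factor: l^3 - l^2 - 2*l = (l)*(l^2 - l - 2) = l*(l + 1)*(l - 2)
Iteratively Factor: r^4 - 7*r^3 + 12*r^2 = (r)*(r^3 - 7*r^2 + 12*r) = r*(r - 4)*(r^2 - 3*r) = r*(r - 4)*(r - 3)*(r)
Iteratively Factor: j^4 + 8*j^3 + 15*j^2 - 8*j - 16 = (j + 4)*(j^3 + 4*j^2 - j - 4) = (j - 1)*(j + 4)*(j^2 + 5*j + 4) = (j - 1)*(j + 4)^2*(j + 1)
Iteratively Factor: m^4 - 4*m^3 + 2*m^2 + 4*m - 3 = (m - 1)*(m^3 - 3*m^2 - m + 3) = (m - 3)*(m - 1)*(m^2 - 1) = (m - 3)*(m - 1)*(m + 1)*(m - 1)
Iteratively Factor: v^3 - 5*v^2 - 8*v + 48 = (v - 4)*(v^2 - v - 12) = (v - 4)*(v + 3)*(v - 4)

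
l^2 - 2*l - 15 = (l - 5)*(l + 3)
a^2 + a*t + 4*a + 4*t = (a + 4)*(a + t)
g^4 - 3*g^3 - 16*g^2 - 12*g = g*(g - 6)*(g + 1)*(g + 2)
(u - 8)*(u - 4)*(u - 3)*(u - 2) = u^4 - 17*u^3 + 98*u^2 - 232*u + 192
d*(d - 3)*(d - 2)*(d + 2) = d^4 - 3*d^3 - 4*d^2 + 12*d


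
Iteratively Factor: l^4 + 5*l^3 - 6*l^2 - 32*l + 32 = (l - 1)*(l^3 + 6*l^2 - 32) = (l - 2)*(l - 1)*(l^2 + 8*l + 16) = (l - 2)*(l - 1)*(l + 4)*(l + 4)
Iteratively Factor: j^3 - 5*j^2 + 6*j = (j - 3)*(j^2 - 2*j) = (j - 3)*(j - 2)*(j)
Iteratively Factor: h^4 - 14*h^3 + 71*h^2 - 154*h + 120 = (h - 4)*(h^3 - 10*h^2 + 31*h - 30) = (h - 4)*(h - 3)*(h^2 - 7*h + 10) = (h - 5)*(h - 4)*(h - 3)*(h - 2)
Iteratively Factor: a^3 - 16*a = (a + 4)*(a^2 - 4*a) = a*(a + 4)*(a - 4)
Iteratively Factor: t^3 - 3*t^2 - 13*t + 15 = (t + 3)*(t^2 - 6*t + 5) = (t - 1)*(t + 3)*(t - 5)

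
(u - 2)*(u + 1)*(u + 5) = u^3 + 4*u^2 - 7*u - 10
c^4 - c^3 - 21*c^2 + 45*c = c*(c - 3)^2*(c + 5)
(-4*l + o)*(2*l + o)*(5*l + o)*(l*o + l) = -40*l^4*o - 40*l^4 - 18*l^3*o^2 - 18*l^3*o + 3*l^2*o^3 + 3*l^2*o^2 + l*o^4 + l*o^3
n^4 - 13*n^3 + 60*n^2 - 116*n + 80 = (n - 5)*(n - 4)*(n - 2)^2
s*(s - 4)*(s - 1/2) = s^3 - 9*s^2/2 + 2*s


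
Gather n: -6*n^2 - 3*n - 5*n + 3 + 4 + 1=-6*n^2 - 8*n + 8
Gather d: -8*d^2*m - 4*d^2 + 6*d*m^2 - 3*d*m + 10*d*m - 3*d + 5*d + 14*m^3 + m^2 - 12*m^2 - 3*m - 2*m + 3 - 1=d^2*(-8*m - 4) + d*(6*m^2 + 7*m + 2) + 14*m^3 - 11*m^2 - 5*m + 2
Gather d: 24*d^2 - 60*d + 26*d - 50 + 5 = 24*d^2 - 34*d - 45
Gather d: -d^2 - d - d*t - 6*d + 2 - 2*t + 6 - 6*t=-d^2 + d*(-t - 7) - 8*t + 8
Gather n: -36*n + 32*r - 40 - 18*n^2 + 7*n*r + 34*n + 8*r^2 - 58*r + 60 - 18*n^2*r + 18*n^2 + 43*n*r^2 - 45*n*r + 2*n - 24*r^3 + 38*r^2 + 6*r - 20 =-18*n^2*r + n*(43*r^2 - 38*r) - 24*r^3 + 46*r^2 - 20*r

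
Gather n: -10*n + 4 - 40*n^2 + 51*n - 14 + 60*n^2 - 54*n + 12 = 20*n^2 - 13*n + 2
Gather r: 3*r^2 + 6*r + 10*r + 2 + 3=3*r^2 + 16*r + 5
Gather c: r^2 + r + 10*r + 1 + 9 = r^2 + 11*r + 10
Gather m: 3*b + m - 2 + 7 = 3*b + m + 5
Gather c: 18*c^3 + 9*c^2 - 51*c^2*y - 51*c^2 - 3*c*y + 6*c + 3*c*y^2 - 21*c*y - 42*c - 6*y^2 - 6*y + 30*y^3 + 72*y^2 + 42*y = 18*c^3 + c^2*(-51*y - 42) + c*(3*y^2 - 24*y - 36) + 30*y^3 + 66*y^2 + 36*y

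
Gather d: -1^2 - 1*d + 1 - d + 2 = 2 - 2*d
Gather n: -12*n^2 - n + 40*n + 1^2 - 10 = -12*n^2 + 39*n - 9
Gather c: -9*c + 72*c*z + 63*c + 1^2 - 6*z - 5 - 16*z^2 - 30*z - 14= c*(72*z + 54) - 16*z^2 - 36*z - 18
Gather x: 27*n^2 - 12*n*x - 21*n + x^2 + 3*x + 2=27*n^2 - 21*n + x^2 + x*(3 - 12*n) + 2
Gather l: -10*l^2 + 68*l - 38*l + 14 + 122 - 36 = -10*l^2 + 30*l + 100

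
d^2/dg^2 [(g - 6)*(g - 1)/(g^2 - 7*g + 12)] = 12*(-3*g^2 + 21*g - 37)/(g^6 - 21*g^5 + 183*g^4 - 847*g^3 + 2196*g^2 - 3024*g + 1728)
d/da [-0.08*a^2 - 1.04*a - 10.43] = -0.16*a - 1.04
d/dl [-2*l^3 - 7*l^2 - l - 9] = -6*l^2 - 14*l - 1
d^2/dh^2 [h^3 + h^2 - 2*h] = 6*h + 2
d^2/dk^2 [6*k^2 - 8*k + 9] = 12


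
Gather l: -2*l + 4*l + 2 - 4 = 2*l - 2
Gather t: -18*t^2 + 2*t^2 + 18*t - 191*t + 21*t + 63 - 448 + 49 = -16*t^2 - 152*t - 336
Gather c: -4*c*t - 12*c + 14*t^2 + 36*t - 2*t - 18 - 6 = c*(-4*t - 12) + 14*t^2 + 34*t - 24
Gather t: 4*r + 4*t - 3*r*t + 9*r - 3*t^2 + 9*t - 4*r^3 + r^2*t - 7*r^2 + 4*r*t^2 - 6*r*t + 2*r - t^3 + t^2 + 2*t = -4*r^3 - 7*r^2 + 15*r - t^3 + t^2*(4*r - 2) + t*(r^2 - 9*r + 15)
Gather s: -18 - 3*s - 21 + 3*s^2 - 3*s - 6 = 3*s^2 - 6*s - 45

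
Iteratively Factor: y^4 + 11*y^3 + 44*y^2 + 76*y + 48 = (y + 2)*(y^3 + 9*y^2 + 26*y + 24) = (y + 2)*(y + 4)*(y^2 + 5*y + 6) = (y + 2)^2*(y + 4)*(y + 3)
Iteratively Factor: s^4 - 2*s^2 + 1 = (s + 1)*(s^3 - s^2 - s + 1) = (s - 1)*(s + 1)*(s^2 - 1) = (s - 1)*(s + 1)^2*(s - 1)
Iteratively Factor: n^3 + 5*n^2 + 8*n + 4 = (n + 2)*(n^2 + 3*n + 2) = (n + 1)*(n + 2)*(n + 2)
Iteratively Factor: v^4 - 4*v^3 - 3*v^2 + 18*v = (v)*(v^3 - 4*v^2 - 3*v + 18) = v*(v + 2)*(v^2 - 6*v + 9) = v*(v - 3)*(v + 2)*(v - 3)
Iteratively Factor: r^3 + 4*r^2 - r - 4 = (r - 1)*(r^2 + 5*r + 4) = (r - 1)*(r + 1)*(r + 4)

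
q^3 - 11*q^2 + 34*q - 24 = (q - 6)*(q - 4)*(q - 1)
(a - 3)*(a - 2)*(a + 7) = a^3 + 2*a^2 - 29*a + 42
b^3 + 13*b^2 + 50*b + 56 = (b + 2)*(b + 4)*(b + 7)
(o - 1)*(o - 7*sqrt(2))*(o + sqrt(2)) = o^3 - 6*sqrt(2)*o^2 - o^2 - 14*o + 6*sqrt(2)*o + 14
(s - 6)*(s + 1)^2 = s^3 - 4*s^2 - 11*s - 6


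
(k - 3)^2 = k^2 - 6*k + 9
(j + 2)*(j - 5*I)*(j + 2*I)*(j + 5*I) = j^4 + 2*j^3 + 2*I*j^3 + 25*j^2 + 4*I*j^2 + 50*j + 50*I*j + 100*I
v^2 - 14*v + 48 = (v - 8)*(v - 6)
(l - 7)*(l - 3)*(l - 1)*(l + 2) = l^4 - 9*l^3 + 9*l^2 + 41*l - 42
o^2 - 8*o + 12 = (o - 6)*(o - 2)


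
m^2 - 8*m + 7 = (m - 7)*(m - 1)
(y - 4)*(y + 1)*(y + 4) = y^3 + y^2 - 16*y - 16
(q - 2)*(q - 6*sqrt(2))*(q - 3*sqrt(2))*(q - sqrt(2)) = q^4 - 10*sqrt(2)*q^3 - 2*q^3 + 20*sqrt(2)*q^2 + 54*q^2 - 108*q - 36*sqrt(2)*q + 72*sqrt(2)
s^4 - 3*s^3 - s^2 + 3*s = s*(s - 3)*(s - 1)*(s + 1)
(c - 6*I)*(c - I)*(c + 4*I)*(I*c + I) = I*c^4 + 3*c^3 + I*c^3 + 3*c^2 + 22*I*c^2 + 24*c + 22*I*c + 24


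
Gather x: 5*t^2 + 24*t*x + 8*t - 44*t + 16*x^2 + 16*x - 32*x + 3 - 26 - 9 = 5*t^2 - 36*t + 16*x^2 + x*(24*t - 16) - 32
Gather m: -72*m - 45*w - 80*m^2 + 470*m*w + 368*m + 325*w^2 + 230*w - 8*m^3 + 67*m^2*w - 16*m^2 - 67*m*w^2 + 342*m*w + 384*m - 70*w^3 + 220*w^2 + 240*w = -8*m^3 + m^2*(67*w - 96) + m*(-67*w^2 + 812*w + 680) - 70*w^3 + 545*w^2 + 425*w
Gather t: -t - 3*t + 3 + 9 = 12 - 4*t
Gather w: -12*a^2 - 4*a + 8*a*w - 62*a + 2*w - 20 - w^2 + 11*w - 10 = -12*a^2 - 66*a - w^2 + w*(8*a + 13) - 30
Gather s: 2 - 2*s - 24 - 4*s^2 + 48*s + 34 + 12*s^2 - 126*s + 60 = 8*s^2 - 80*s + 72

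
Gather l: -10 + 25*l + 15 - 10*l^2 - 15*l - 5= -10*l^2 + 10*l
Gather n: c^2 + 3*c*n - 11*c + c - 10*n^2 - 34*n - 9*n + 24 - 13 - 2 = c^2 - 10*c - 10*n^2 + n*(3*c - 43) + 9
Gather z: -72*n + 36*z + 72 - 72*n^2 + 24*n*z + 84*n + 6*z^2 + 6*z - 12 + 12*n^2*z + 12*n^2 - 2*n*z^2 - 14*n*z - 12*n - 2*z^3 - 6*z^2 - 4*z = -60*n^2 - 2*n*z^2 - 2*z^3 + z*(12*n^2 + 10*n + 38) + 60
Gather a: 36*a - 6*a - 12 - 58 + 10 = 30*a - 60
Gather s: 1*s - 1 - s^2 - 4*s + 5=-s^2 - 3*s + 4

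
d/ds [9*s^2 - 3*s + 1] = 18*s - 3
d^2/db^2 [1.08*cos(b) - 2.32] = -1.08*cos(b)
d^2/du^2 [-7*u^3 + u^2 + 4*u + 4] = 2 - 42*u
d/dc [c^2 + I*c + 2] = 2*c + I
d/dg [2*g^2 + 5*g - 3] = 4*g + 5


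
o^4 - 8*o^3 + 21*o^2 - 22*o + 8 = (o - 4)*(o - 2)*(o - 1)^2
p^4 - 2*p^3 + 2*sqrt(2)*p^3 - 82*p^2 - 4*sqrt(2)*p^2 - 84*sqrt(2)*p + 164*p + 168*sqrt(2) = (p - 2)*(p - 6*sqrt(2))*(p + sqrt(2))*(p + 7*sqrt(2))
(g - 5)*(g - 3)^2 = g^3 - 11*g^2 + 39*g - 45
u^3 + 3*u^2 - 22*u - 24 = (u - 4)*(u + 1)*(u + 6)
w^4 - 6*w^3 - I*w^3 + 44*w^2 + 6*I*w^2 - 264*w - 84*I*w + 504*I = (w - 6)*(w - 6*I)*(w - 2*I)*(w + 7*I)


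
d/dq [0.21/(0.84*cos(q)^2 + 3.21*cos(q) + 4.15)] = (0.3528*cos(q) + 0.6741)*sin(q)/(0.84*cos(q)^2 + 3.21*cos(q) + 4.15)^2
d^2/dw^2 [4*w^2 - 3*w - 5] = 8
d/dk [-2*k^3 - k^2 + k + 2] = -6*k^2 - 2*k + 1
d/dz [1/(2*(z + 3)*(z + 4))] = (-z - 7/2)/(z^4 + 14*z^3 + 73*z^2 + 168*z + 144)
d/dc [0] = 0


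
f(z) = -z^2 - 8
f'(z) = -2*z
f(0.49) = -8.24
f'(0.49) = -0.98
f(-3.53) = -20.46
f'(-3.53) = 7.06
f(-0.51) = -8.26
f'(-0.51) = 1.02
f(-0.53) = -8.28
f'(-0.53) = 1.06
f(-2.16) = -12.67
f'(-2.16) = 4.32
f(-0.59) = -8.35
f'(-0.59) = 1.18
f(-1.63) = -10.66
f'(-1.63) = 3.26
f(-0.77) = -8.59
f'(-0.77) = 1.54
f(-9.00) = -89.00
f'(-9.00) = 18.00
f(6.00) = -44.00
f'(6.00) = -12.00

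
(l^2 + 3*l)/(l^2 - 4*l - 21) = l/(l - 7)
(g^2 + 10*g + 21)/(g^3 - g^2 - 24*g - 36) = (g + 7)/(g^2 - 4*g - 12)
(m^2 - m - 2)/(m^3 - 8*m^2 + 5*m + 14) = 1/(m - 7)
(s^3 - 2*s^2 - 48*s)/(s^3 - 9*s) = (s^2 - 2*s - 48)/(s^2 - 9)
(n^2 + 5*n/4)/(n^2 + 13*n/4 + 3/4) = n*(4*n + 5)/(4*n^2 + 13*n + 3)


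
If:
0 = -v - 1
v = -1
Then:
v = -1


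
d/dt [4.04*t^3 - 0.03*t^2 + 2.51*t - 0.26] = 12.12*t^2 - 0.06*t + 2.51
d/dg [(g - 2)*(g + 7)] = 2*g + 5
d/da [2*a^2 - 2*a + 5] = 4*a - 2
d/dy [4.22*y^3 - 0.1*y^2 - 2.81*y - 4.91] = 12.66*y^2 - 0.2*y - 2.81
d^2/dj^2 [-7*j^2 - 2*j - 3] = -14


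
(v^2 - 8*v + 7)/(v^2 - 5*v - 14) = (v - 1)/(v + 2)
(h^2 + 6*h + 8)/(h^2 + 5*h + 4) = (h + 2)/(h + 1)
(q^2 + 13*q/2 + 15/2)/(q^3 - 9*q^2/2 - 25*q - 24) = (q + 5)/(q^2 - 6*q - 16)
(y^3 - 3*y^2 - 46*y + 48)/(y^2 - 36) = (y^2 - 9*y + 8)/(y - 6)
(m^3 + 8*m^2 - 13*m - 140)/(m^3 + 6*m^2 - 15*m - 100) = (m + 7)/(m + 5)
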